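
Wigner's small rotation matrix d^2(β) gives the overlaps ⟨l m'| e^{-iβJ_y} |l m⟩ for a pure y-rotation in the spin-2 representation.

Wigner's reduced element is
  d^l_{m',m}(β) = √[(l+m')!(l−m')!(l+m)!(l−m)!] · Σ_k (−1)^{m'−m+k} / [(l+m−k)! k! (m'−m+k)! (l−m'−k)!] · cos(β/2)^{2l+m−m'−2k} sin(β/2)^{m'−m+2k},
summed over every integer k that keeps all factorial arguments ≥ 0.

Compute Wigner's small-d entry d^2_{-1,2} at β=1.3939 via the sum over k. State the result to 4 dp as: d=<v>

d^2_{-1,2}(β=1.3939) via Wigner's sum:
Half-angle: c=0.766803, s=0.641882. N=√(1·6·24·1)=12.000000
Admissible k: 3..3 (factorial args all ≥0)
  k=3: (−1)^0·12.0000/(6)·0.7668^1·0.6419^3 = +0.405583
d^2_{-1,2}(1.3939) = +0.405583

d=0.4056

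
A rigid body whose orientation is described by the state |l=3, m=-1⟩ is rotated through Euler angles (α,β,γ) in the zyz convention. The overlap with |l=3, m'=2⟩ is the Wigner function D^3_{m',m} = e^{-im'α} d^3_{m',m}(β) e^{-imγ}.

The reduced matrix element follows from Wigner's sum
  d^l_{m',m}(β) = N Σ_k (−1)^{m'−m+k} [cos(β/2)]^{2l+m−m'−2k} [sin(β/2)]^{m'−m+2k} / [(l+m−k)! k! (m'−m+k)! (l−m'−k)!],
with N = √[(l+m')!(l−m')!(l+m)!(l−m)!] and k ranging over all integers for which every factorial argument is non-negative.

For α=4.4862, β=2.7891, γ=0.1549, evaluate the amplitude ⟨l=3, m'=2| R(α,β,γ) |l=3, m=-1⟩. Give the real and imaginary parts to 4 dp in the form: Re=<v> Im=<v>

Re=-0.3944 Im=-0.2741

First d^3_{2,-1}(β=2.7891), then the phase factors e^{-i(2)α} and e^{-i(-1)γ}:
With c≡cos(β/2)=0.175335 and s≡sin(β/2)=0.984509, N=[120·1·2·24]^{1/2}=75.894664
k∈{0,1} keeps every argument non-negative
  k=0: (−1)^3·75.8947/(12)·0.1753^3·0.9845^3 = -0.032531
  k=1: (−1)^4·75.8947/(24)·0.1753^1·0.9845^5 = +0.512823
d^3_{2,-1}(2.7891) = -0.032531 +0.512823 = +0.480292
Attach z-rotation phases: D = e^{-i(2)(4.4862)}·(+0.480292)·e^{-i(-1)(0.1549)} = -0.394418-0.274071i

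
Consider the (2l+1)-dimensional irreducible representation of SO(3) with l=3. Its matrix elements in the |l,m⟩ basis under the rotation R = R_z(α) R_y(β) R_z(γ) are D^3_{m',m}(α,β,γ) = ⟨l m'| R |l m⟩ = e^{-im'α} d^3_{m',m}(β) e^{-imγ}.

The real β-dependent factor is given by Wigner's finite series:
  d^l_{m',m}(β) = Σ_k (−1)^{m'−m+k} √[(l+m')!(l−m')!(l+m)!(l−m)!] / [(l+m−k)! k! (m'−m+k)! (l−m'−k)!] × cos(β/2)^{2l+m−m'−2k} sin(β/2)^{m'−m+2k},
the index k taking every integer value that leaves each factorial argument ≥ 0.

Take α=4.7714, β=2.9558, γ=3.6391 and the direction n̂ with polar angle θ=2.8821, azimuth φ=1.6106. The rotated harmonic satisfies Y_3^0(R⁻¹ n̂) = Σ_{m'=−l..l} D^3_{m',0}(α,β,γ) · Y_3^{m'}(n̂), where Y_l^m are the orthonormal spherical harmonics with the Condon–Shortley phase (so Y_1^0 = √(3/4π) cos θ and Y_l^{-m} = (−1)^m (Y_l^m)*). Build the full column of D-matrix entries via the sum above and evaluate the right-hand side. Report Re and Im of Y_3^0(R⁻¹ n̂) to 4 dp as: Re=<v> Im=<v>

Re=0.3612 Im=0.0000

Need the full column D^3_{m',0} for m'=−3..3 at α=4.7714, β=2.9558, γ=3.6391.
cos(β/2)=0.092763, sin(β/2)=0.995688
d^3_{-3,0}: single k=3 term ⇒ +0.003524;  D = -0.000621+0.003469i
d^3_{-2,0}: k∈[2..3] ⇒ +0.000402 -0.046324 = -0.045921;  D = +0.045602+0.005407i
d^3_{-1,0}: k∈[1..3] ⇒ +0.000024 -0.008188 +0.314471 = +0.306307;  D = +0.018065-0.305773i
d^3_{0,0}: k∈[0..3] ⇒ +0.000001 -0.000661 +0.076117 -0.974407 = -0.898949;  D = -0.898949+0.000000i
d^3_{1,0}: k∈[0..2] ⇒ -0.000024 +0.008188 -0.314471 = -0.306307;  D = -0.018065-0.305773i
d^3_{2,0}: k∈[0..1] ⇒ +0.000402 -0.046324 = -0.045921;  D = +0.045602-0.005407i
d^3_{3,0}: single k=0 term ⇒ -0.003524;  D = +0.000621+0.003469i
Y_3^{m'}(θ=2.8821,φ=1.6106) and Σ D·Y over m':
  (-0.0006+0.0035i)·(+0.0008+0.0070i)  (+0.0456+0.0054i)·(+0.0648-0.0052i)  (+0.0181-0.3058i)·(-0.0121-0.3042i)  (-0.8989+0.0000i)·(-0.6026+0.0000i)  (-0.0181-0.3058i)·(+0.0121-0.3042i)  (+0.0456-0.0054i)·(+0.0648+0.0052i)  (+0.0006+0.0035i)·(-0.0008+0.0070i)
Y_3^0(R⁻¹ n̂) = +0.361208+0.000000i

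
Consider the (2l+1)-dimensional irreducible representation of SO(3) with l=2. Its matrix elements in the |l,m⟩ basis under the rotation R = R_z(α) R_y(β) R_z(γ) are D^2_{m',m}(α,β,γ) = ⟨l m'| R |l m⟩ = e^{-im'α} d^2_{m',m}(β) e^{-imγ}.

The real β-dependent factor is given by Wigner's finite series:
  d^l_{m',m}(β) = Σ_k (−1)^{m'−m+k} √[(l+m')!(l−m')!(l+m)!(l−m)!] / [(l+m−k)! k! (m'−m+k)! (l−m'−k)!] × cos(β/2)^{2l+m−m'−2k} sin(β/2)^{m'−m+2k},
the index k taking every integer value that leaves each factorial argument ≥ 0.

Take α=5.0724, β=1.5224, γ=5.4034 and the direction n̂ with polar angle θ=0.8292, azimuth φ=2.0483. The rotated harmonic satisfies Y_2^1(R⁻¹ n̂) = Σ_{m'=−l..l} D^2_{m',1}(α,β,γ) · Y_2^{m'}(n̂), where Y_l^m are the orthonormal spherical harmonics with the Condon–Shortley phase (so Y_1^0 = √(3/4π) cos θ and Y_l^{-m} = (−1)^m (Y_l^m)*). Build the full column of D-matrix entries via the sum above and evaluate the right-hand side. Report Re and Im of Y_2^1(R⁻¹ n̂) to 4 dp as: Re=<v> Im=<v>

Re=-0.2083 Im=-0.3251

Need the full column D^2_{m',1} for m'=−2..2 at α=5.0724, β=1.5224, γ=5.4034.
cos(β/2)=0.724009, sin(β/2)=0.689791
d^2_{-2,1}: single k=3 term ⇒ +0.475254;  D = +0.013786-0.475054i
d^2_{-1,1}: k∈[2..3] ⇒ +0.748245 -0.226396 = +0.521848;  D = +0.493521-0.169595i
d^2_{0,1}: k∈[1..2] ⇒ +0.641246 -0.582065 = +0.059181;  D = +0.037717+0.045605i
d^2_{1,1}: k∈[0..1] ⇒ +0.274774 -0.748245 = -0.473471;  D = +0.235166-0.410940i
d^2_{2,1}: single k=0 term ⇒ -0.523575;  D = +0.516907+0.083293i
Y_2^{m'}(θ=0.8292,φ=2.0483) and Σ D·Y over m':
  (+0.0138-0.4751i)·(-0.1213+0.1715i)  (+0.4935-0.1696i)·(-0.1768-0.3418i)  (+0.0377+0.0456i)·(+0.1163+0.0000i)  (+0.2352-0.4109i)·(+0.1768-0.3418i)  (+0.5169+0.0833i)·(-0.1213-0.1715i)
Y_2^1(R⁻¹ n̂) = -0.208350-0.325140i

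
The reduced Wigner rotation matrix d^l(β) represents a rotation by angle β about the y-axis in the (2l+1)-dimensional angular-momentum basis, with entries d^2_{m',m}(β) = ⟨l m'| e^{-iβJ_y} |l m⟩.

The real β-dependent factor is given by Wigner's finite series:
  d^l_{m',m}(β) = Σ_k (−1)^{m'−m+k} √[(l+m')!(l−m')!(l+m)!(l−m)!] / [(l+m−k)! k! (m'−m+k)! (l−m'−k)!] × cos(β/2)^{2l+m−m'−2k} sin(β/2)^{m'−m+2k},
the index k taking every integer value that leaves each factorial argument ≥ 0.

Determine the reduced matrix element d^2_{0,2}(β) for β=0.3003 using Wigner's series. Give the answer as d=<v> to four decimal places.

d=0.0536

d^2_{0,2}(β=0.3003) via Wigner's sum:
Half-angle: c=0.988749, s=0.149586. N=√(2·2·24·1)=9.797959
k: max(0,(2)−(0))=2 … min(2+(2),2−(0))=2
  k=2: (−1)^0·9.7980/(4)·0.9887^2·0.1496^2 = +0.053584
d^2_{0,2}(0.3003) = +0.053584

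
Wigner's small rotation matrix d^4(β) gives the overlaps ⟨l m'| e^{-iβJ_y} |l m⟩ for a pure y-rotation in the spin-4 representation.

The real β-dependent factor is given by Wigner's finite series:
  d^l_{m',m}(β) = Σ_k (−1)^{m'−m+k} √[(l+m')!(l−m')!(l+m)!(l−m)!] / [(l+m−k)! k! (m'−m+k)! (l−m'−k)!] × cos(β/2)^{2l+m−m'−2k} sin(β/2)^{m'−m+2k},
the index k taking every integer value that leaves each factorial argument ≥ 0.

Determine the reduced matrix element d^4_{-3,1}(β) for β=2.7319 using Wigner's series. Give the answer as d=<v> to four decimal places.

d^4_{-3,1}(β=2.7319) via Wigner's sum:
Half-angle: c=0.203417, s=0.979092. N=√(1·5040·120·6)=1904.940944
k: max(0,(1)−(-3))=4 … min(4+(1),4−(-3))=5
  k=4: (−1)^0·1904.9409/(144)·0.2034^4·0.9791^4 = +0.020814
  k=5: (−1)^1·1904.9409/(240)·0.2034^2·0.9791^6 = -0.289324
d^4_{-3,1}(2.7319) = +0.020814 -0.289324 = -0.268510

d=-0.2685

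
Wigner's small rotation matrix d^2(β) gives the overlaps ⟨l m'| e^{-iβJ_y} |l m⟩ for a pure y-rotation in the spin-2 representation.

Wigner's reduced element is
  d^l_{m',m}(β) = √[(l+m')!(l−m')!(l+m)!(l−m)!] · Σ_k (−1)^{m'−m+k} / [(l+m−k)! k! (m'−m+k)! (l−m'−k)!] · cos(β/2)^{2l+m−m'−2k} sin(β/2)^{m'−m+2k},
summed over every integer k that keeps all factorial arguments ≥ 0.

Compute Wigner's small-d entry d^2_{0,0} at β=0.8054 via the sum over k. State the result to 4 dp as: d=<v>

d^2_{0,0}(β=0.8054) via Wigner's sum:
Half-angle: c=0.920006, s=0.391904. N=√(2·2·2·2)=4.000000
The bounds max(0,m−m')=0 and min(l+m,l−m')=2 give 3 terms
  k=0: (−1)^0·4.0000/(4)·0.9200^4·0.3919^0 = +0.716412
  k=1: (−1)^1·4.0000/(1)·0.9200^2·0.3919^2 = -0.519997
  k=2: (−1)^2·4.0000/(4)·0.9200^0·0.3919^4 = +0.023589
d^2_{0,0}(0.8054) = +0.716412 -0.519997 +0.023589 = +0.220005

d=0.2200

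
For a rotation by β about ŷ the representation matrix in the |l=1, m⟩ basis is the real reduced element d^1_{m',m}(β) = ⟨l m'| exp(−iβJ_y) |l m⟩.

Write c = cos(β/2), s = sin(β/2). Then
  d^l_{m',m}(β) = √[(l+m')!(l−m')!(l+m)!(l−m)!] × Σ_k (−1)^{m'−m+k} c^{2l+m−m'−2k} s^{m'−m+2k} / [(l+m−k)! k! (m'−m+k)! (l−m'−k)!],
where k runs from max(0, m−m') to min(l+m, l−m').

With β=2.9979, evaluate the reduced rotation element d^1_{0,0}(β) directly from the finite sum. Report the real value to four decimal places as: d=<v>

d^1_{0,0}(β=2.9979) via Wigner's sum:
Half-angle: c=0.071785, s=0.997420. N=√(1·1·1·1)=1.000000
k∈{0,1} keeps every argument non-negative
  k=0: (−1)^0·1.0000/(1)·0.0718^2·0.9974^0 = +0.005153
  k=1: (−1)^1·1.0000/(1)·0.0718^0·0.9974^2 = -0.994847
d^1_{0,0}(2.9979) = +0.005153 -0.994847 = -0.989694

d=-0.9897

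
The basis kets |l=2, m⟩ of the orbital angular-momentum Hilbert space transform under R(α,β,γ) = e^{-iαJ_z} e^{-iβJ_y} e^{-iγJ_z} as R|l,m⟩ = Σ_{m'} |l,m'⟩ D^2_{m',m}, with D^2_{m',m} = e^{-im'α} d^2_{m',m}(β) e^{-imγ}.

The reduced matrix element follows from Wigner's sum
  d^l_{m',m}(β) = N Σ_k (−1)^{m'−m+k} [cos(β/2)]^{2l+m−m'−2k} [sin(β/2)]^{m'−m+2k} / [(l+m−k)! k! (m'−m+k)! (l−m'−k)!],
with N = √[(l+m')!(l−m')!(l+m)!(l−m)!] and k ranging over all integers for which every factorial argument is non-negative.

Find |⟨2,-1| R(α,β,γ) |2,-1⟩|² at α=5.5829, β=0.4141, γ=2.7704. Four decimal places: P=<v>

P=0.6334

D^2_{-1,-1}(5.5829,0.4141,2.7704) = e^{-i·-1·5.5829}·d^2_{-1,-1}(0.4141)·e^{-i·-1·2.7704}. Compute d first:
With c≡cos(β/2)=0.978642 and s≡sin(β/2)=0.205574, N=[1·6·1·6]^{1/2}=6.000000
k: max(0,(-1)−(-1))=0 … min(2+(-1),2−(-1))=1
  k=0: (−1)^0·6.0000/(6)·0.9786^4·0.2056^0 = +0.917265
  k=1: (−1)^1·6.0000/(2)·0.9786^2·0.2056^2 = -0.121424
d^2_{-1,-1}(0.4141) = +0.917265 -0.121424 = +0.795841
|D^2_{-1,-1}|² = |d^2_{-1,-1}(β)|² = (+0.795841)² = 0.633363 (the z-rotation phases have unit modulus)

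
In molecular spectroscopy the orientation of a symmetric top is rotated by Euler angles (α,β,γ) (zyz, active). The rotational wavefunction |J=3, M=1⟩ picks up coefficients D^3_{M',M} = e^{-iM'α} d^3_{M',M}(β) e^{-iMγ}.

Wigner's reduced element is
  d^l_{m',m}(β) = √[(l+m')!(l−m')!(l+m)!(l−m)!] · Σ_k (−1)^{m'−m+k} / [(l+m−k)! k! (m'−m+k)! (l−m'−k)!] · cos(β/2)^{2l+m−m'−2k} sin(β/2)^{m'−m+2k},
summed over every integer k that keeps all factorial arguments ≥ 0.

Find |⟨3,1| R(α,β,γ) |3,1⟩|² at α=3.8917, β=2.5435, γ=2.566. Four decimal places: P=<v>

P=0.1443

D^3_{1,1}(3.8917,2.5435,2.566) = e^{-i·1·3.8917}·d^3_{1,1}(2.5435)·e^{-i·1·2.566}. Compute d first:
With c≡cos(β/2)=0.294609 and s≡sin(β/2)=0.955618, N=[24·2·24·2]^{1/2}=48.000000
The bounds max(0,m−m')=0 and min(l+m,l−m')=2 give 3 terms
  k=0: (−1)^0·48.0000/(48)·0.2946^6·0.9556^0 = +0.000654
  k=1: (−1)^1·48.0000/(6)·0.2946^4·0.9556^2 = -0.055035
  k=2: (−1)^2·48.0000/(8)·0.2946^2·0.9556^4 = +0.434290
d^3_{1,1}(2.5435) = +0.000654 -0.055035 +0.434290 = +0.379909
|D^3_{1,1}|² = |d^3_{1,1}(β)|² = (+0.379909)² = 0.144331 (the z-rotation phases have unit modulus)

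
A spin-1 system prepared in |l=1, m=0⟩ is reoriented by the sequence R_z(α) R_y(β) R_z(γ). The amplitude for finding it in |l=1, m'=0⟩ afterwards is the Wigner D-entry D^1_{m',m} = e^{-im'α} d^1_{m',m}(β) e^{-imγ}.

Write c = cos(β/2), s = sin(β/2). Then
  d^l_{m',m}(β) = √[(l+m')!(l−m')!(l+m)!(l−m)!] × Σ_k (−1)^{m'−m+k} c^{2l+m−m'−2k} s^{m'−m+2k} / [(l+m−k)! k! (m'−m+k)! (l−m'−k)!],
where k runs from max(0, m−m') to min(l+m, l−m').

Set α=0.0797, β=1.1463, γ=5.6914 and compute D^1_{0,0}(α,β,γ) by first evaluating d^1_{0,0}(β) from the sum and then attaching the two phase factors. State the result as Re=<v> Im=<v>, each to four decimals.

Re=0.4119 Im=0.0000

First d^1_{0,0}(β=1.1463), then the phase factors e^{-i(0)α} and e^{-i(0)γ}:
c=cos(1.1463/2)=0.840197, s=sin(1.1463/2)=0.542281; N=√[1·1·1·1]=1.000000
Admissible k: 0..1 (factorial args all ≥0)
  k=0: (−1)^0·1.0000/(1)·0.8402^2·0.5423^0 = +0.705931
  k=1: (−1)^1·1.0000/(1)·0.8402^0·0.5423^2 = -0.294069
d^1_{0,0}(1.1463) = +0.705931 -0.294069 = +0.411862
D = (+1.000000+0.000000i)·(+0.411862)·(+1.000000+0.000000i) = +0.411862+0.000000i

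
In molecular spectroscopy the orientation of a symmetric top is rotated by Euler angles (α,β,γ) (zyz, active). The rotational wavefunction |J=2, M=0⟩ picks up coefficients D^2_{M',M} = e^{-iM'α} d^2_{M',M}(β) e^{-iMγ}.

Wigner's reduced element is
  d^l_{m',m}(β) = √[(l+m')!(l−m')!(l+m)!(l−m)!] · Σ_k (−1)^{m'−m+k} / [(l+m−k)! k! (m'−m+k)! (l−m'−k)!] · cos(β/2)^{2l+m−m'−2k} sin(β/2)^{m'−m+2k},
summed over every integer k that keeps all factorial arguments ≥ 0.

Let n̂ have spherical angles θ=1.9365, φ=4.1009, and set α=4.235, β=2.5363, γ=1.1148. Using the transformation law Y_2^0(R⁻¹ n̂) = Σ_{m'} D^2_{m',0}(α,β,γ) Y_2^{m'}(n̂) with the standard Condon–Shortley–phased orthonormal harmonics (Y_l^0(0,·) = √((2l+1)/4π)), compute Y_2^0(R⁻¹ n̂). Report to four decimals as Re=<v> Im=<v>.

Re=0.3219 Im=0.0000

Need the full column D^2_{m',0} for m'=−2..2 at α=4.235, β=2.5363, γ=1.1148.
cos(β/2)=0.298047, sin(β/2)=0.954551
d^2_{-2,0}: single k=2 term ⇒ +0.198264;  D = -0.114555+0.161820i
d^2_{-1,0}: k∈[1..2] ⇒ +0.061906 -0.634978 = -0.573072;  D = +0.263305+0.509001i
d^2_{0,0}: k∈[0..2] ⇒ +0.007891 -0.323764 +0.830227 = +0.514354;  D = +0.514354+0.000000i
d^2_{1,0}: k∈[0..1] ⇒ -0.061906 +0.634978 = +0.573072;  D = -0.263305+0.509001i
d^2_{2,0}: single k=0 term ⇒ +0.198264;  D = -0.114555-0.161820i
Y_2^{m'}(θ=1.9365,φ=4.1009) and Σ D·Y over m':
  (-0.1146+0.1618i)·(-0.1148-0.3167i)  (+0.2633+0.5090i)·(+0.1481-0.2112i)  (+0.5144+0.0000i)·(-0.1944+0.0000i)  (-0.2633+0.5090i)·(-0.1481-0.2112i)  (-0.1146-0.1618i)·(-0.1148+0.3167i)
Y_2^0(R⁻¹ n̂) = +0.321869+0.000000i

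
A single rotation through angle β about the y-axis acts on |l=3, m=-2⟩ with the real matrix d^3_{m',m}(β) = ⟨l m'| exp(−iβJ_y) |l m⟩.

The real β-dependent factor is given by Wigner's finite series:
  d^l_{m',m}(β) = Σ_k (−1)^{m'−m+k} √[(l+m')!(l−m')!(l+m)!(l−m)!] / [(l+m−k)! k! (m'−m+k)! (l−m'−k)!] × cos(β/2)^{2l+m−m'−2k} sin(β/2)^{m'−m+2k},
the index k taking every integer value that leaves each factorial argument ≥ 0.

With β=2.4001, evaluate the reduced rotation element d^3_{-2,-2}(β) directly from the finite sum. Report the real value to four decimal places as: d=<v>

d=-0.0726

d^3_{-2,-2}(β=2.4001) via Wigner's sum:
c=cos(2.4001/2)=0.362311, s=sin(2.4001/2)=0.932057; N=√[1·120·1·120]=120.000000
Admissible k: 0..1 (factorial args all ≥0)
  k=0: (−1)^0·120.0000/(120)·0.3623^6·0.9321^0 = +0.002262
  k=1: (−1)^1·120.0000/(24)·0.3623^4·0.9321^2 = -0.074848
d^3_{-2,-2}(2.4001) = +0.002262 -0.074848 = -0.072586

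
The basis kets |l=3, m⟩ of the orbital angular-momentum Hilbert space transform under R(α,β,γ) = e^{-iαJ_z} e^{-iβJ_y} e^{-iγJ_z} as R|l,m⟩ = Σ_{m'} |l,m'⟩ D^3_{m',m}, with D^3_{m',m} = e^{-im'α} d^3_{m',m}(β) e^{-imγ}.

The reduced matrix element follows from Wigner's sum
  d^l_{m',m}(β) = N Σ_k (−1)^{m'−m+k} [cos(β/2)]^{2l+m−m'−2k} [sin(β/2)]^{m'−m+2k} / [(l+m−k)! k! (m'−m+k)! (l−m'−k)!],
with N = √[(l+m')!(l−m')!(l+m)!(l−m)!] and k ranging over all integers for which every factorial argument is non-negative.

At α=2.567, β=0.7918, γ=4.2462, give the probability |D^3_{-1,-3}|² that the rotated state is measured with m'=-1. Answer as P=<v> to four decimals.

P=0.1742

D^3_{-1,-3}(2.567,0.7918,4.2462) = e^{-i·-1·2.567}·d^3_{-1,-3}(0.7918)·e^{-i·-3·4.2462}. Compute d first:
Half-angle: c=0.922650, s=0.385639. N=√(2·24·1·720)=185.903201
k∈{0} keeps every argument non-negative
  k=0: (−1)^2·185.9032/(48)·0.9226^4·0.3856^2 = +0.417402
d^3_{-1,-3}(0.7918) = +0.417402
|D^3_{-1,-3}|² = |d^3_{-1,-3}(β)|² = (+0.417402)² = 0.174224 (the z-rotation phases have unit modulus)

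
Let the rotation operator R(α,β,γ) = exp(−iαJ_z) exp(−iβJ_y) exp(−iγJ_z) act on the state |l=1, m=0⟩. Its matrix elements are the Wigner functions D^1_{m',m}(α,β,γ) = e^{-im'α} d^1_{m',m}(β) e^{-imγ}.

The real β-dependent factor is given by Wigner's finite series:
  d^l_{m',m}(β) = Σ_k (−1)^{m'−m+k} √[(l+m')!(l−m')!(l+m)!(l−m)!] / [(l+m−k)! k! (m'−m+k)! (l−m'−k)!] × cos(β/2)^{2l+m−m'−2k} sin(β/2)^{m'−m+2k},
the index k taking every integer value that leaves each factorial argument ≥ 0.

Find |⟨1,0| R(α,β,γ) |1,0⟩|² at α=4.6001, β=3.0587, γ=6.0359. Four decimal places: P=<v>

First d^1_{0,0}(β=3.0587), then the phase factors e^{-i(0)α} and e^{-i(0)γ}:
c=cos(3.0587/2)=0.041434, s=sin(3.0587/2)=0.999141; N=√[1·1·1·1]=1.000000
k∈{0,1} keeps every argument non-negative
  k=0: (−1)^0·1.0000/(1)·0.0414^2·0.9991^0 = +0.001717
  k=1: (−1)^1·1.0000/(1)·0.0414^0·0.9991^2 = -0.998283
d^1_{0,0}(3.0587) = +0.001717 -0.998283 = -0.996566
|D^1_{0,0}|² = |d^1_{0,0}(β)|² = (-0.996566)² = 0.993145 (the z-rotation phases have unit modulus)

P=0.9931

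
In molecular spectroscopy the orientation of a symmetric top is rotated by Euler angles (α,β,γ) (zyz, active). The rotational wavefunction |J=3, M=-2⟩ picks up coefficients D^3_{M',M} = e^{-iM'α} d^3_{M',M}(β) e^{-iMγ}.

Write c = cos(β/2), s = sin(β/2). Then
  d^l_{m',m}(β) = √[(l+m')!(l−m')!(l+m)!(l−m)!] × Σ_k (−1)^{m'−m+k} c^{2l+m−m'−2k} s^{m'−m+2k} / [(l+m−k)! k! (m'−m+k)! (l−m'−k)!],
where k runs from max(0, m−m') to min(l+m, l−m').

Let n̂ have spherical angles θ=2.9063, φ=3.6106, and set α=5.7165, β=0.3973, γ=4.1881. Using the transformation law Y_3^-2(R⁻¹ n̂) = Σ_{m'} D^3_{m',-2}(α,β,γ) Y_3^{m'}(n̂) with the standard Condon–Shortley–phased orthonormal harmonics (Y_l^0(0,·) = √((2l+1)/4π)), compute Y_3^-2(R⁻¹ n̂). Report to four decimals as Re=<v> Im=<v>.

Need the full column D^3_{m',-2} for m'=−3..3 at α=5.7165, β=0.3973, γ=4.1881.
cos(β/2)=0.980334, sin(β/2)=0.197346
d^3_{-3,-2}: single k=1 term ⇒ +0.437698;  D = +0.404336+0.167605i
d^3_{-2,-2}: k∈[0..1] ⇒ +0.887655 -0.179855 = +0.707800;  D = +0.406144+0.579679i
d^3_{-1,-2}: k∈[0..1] ⇒ -0.565065 +0.045797 = -0.519268;  D = -0.023083-0.518755i
d^3_{0,-2}: k∈[0..1] ⇒ +0.197021 -0.007984 = +0.189037;  D = -0.094293+0.163842i
d^3_{1,-2}: k∈[0..1] ⇒ -0.045797 +0.000928 = -0.044869;  D = +0.039759-0.020795i
d^3_{2,-2}: k∈[0..1] ⇒ +0.007288 -0.000059 = +0.007229;  D = -0.007203-0.000612i
d^3_{3,-2}: single k=0 term ⇒ -0.000719;  D = +0.000572+0.000436i
Y_3^{m'}(θ=2.9063,φ=3.6106) and Σ D·Y over m':
  (+0.4043+0.1676i)·(-0.0009+0.0052i)  (+0.4061+0.5797i)·(-0.0319+0.0436i)  (-0.0231-0.5188i)·(-0.2506+0.1270i)  (-0.0943+0.1638i)·(-0.6272+0.0000i)  (+0.0398-0.0208i)·(+0.2506+0.1270i)  (-0.0072-0.0006i)·(-0.0319-0.0436i)  (+0.0006+0.0004i)·(+0.0009+0.0052i)
Y_3^-2(R⁻¹ n̂) = +0.104145+0.025605i

Re=0.1041 Im=0.0256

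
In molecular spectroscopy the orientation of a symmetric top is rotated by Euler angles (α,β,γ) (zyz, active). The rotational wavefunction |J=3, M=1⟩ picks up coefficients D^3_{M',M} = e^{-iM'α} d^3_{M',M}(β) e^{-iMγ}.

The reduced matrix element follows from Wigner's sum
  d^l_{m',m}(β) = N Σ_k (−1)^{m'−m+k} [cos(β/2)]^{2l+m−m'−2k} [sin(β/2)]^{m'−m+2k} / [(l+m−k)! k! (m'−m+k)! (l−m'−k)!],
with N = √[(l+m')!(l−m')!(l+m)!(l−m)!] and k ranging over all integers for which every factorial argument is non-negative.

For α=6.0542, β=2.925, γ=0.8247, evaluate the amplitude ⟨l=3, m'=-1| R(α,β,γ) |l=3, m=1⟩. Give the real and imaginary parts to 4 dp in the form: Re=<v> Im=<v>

D^3_{-1,1}(6.0542,2.925,0.8247) = e^{-i·-1·6.0542}·d^3_{-1,1}(2.925)·e^{-i·1·0.8247}. Compute d first:
With c≡cos(β/2)=0.108085 and s≡sin(β/2)=0.994142, N=[2·24·24·2]^{1/2}=48.000000
The bounds max(0,m−m')=2 and min(l+m,l−m')=4 give 3 terms
  k=2: (−1)^0·48.0000/(8)·0.1081^4·0.9941^2 = +0.000809
  k=3: (−1)^1·48.0000/(6)·0.1081^2·0.9941^4 = -0.091288
  k=4: (−1)^2·48.0000/(48)·0.1081^0·0.9941^6 = +0.965361
d^3_{-1,1}(2.925) = +0.000809 -0.091288 +0.965361 = +0.874883
Attach z-rotation phases: D = e^{-i(-1)(6.0542)}·(+0.874883)·e^{-i(1)(0.8247)} = +0.432517-0.760493i

Re=0.4325 Im=-0.7605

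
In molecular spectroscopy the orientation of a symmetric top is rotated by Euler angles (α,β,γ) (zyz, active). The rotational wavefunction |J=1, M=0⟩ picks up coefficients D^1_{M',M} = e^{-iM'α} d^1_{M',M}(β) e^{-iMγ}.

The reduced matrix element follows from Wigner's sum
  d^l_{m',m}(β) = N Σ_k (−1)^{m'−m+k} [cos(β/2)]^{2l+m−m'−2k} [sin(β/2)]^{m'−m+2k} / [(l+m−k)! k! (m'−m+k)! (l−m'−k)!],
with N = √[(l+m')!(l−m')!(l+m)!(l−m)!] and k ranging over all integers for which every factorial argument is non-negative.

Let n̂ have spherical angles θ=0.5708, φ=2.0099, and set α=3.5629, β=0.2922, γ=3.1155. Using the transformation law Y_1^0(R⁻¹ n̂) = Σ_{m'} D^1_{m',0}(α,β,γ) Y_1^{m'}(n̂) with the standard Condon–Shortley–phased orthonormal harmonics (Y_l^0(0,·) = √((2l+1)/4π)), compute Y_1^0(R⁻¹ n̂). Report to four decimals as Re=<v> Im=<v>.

Re=0.3951 Im=0.0000

Need the full column D^1_{m',0} for m'=−1..1 at α=3.5629, β=0.2922, γ=3.1155.
cos(β/2)=0.989346, sin(β/2)=0.145581
d^1_{-1,0}: single k=1 term ⇒ +0.203689;  D = -0.185877-0.083299i
d^1_{0,0}: k∈[0..1] ⇒ +0.978806 -0.021194 = +0.957612;  D = +0.957612+0.000000i
d^1_{1,0}: single k=0 term ⇒ -0.203689;  D = +0.185877-0.083299i
Y_1^{m'}(θ=0.5708,φ=2.0099) and Σ D·Y over m':
  (-0.1859-0.0833i)·(-0.0794-0.1690i)  (+0.9576+0.0000i)·(+0.4111+0.0000i)  (+0.1859-0.0833i)·(+0.0794-0.1690i)
Y_1^0(R⁻¹ n̂) = +0.395070+0.000000i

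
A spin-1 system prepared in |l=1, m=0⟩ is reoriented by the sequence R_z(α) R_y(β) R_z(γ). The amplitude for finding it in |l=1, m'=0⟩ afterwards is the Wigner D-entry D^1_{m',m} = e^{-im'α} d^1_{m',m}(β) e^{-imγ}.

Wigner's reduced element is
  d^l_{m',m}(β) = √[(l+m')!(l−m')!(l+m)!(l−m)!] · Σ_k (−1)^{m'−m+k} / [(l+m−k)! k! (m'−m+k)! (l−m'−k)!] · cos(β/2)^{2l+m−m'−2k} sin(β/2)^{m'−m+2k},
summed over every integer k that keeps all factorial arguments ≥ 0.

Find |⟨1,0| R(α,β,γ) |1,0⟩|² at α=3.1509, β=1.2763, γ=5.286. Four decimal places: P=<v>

D^1_{0,0}(3.1509,1.2763,5.286) = e^{-i·0·3.1509}·d^1_{0,0}(1.2763)·e^{-i·0·5.286}. Compute d first:
c=cos(1.2763/2)=0.803199, s=sin(1.2763/2)=0.595711; N=√[1·1·1·1]=1.000000
The bounds max(0,m−m')=0 and min(l+m,l−m')=1 give 2 terms
  k=0: (−1)^0·1.0000/(1)·0.8032^2·0.5957^0 = +0.645129
  k=1: (−1)^1·1.0000/(1)·0.8032^0·0.5957^2 = -0.354871
d^1_{0,0}(1.2763) = +0.645129 -0.354871 = +0.290258
|D^1_{0,0}|² = |d^1_{0,0}(β)|² = (+0.290258)² = 0.084250 (the z-rotation phases have unit modulus)

P=0.0842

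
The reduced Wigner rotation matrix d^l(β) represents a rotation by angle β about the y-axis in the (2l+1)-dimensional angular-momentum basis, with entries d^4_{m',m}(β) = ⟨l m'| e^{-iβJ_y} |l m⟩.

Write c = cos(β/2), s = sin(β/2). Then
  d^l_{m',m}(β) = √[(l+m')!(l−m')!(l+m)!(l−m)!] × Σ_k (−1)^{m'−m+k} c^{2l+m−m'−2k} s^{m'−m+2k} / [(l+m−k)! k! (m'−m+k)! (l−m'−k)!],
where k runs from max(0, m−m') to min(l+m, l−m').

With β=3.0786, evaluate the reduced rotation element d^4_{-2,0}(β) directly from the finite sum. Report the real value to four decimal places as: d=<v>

d=0.0094

d^4_{-2,0}(β=3.0786) via Wigner's sum:
With c≡cos(β/2)=0.031491 and s≡sin(β/2)=0.999504, N=[2·720·24·24]^{1/2}=910.735966
The bounds max(0,m−m')=2 and min(l+m,l−m')=4 give 3 terms
  k=2: (−1)^0·910.7360/(96)·0.0315^6·0.9995^2 = +0.000000
  k=3: (−1)^1·910.7360/(36)·0.0315^4·0.9995^4 = -0.000025
  k=4: (−1)^2·910.7360/(96)·0.0315^2·0.9995^6 = +0.009380
d^4_{-2,0}(3.0786) = +0.000000 -0.000025 +0.009380 = +0.009355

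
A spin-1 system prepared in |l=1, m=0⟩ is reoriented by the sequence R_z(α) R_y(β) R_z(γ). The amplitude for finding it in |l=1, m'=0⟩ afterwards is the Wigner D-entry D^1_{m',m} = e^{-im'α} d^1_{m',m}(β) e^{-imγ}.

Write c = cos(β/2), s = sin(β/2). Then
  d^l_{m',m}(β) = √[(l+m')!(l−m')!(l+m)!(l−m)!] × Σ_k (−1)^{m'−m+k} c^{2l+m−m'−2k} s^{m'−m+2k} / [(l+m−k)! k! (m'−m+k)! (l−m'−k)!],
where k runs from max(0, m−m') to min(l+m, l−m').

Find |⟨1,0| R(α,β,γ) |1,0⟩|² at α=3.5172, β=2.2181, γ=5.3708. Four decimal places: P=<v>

P=0.3637

D^1_{0,0}(3.5172,2.2181,5.3708) = e^{-i·0·3.5172}·d^1_{0,0}(2.2181)·e^{-i·0·5.3708}. Compute d first:
c=cos(2.2181/2)=0.445512, s=sin(2.2181/2)=0.895276; N=√[1·1·1·1]=1.000000
k∈{0,1} keeps every argument non-negative
  k=0: (−1)^0·1.0000/(1)·0.4455^2·0.8953^0 = +0.198481
  k=1: (−1)^1·1.0000/(1)·0.4455^0·0.8953^2 = -0.801519
d^1_{0,0}(2.2181) = +0.198481 -0.801519 = -0.603038
|D^1_{0,0}|² = |d^1_{0,0}(β)|² = (-0.603038)² = 0.363654 (the z-rotation phases have unit modulus)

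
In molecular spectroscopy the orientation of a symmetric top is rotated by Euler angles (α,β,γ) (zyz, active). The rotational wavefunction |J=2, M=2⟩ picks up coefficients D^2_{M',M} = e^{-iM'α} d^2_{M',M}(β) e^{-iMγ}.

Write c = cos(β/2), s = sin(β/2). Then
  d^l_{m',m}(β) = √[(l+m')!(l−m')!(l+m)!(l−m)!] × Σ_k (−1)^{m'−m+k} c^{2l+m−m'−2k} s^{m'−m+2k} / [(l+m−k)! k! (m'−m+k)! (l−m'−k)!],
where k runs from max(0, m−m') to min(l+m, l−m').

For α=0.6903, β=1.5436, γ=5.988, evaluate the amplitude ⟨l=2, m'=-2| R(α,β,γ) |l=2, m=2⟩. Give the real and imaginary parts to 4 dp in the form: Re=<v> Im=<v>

Re=-0.0922 Im=0.2179

First d^2_{-2,2}(β=1.5436), then the phase factors e^{-i(-2)α} and e^{-i(2)γ}:
c=cos(1.5436/2)=0.716656, s=sin(1.5436/2)=0.697426; N=√[1·24·24·1]=24.000000
k: max(0,(2)−(-2))=4 … min(2+(2),2−(-2))=4
  k=4: (−1)^0·24.0000/(24)·0.7167^0·0.6974^4 = +0.236588
d^2_{-2,2}(1.5436) = +0.236588
D = (+0.189052+0.981967i)·(+0.236588)·(+0.830734+0.556669i) = -0.092170+0.217896i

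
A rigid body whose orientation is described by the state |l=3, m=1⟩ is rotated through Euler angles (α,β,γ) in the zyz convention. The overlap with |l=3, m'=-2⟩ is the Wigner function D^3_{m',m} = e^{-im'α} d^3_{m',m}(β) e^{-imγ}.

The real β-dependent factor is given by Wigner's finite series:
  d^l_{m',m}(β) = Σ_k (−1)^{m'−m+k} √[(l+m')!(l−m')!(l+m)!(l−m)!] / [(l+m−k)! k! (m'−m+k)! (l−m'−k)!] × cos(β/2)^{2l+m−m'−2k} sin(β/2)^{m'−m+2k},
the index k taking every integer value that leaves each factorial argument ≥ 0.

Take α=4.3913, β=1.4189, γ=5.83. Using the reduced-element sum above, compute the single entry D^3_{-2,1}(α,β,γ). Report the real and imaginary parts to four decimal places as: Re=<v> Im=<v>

Re=-0.4736 Im=0.0906

D^3_{-2,1}(4.3913,1.4189,5.83) = e^{-i·-2·4.3913}·d^3_{-2,1}(1.4189)·e^{-i·1·5.83}. Compute d first:
Half-angle: c=0.758720, s=0.651417. N=√(1·120·24·2)=75.894664
Admissible k: 3..4 (factorial args all ≥0)
  k=3: (−1)^0·75.8947/(12)·0.7587^3·0.6514^3 = +0.763575
  k=4: (−1)^1·75.8947/(24)·0.7587^1·0.6514^5 = -0.281433
d^3_{-2,1}(1.4189) = +0.763575 -0.281433 = +0.482141
D = (-0.800793+0.598941i)·(+0.482141)·(+0.899057+0.437832i) = -0.473556+0.090580i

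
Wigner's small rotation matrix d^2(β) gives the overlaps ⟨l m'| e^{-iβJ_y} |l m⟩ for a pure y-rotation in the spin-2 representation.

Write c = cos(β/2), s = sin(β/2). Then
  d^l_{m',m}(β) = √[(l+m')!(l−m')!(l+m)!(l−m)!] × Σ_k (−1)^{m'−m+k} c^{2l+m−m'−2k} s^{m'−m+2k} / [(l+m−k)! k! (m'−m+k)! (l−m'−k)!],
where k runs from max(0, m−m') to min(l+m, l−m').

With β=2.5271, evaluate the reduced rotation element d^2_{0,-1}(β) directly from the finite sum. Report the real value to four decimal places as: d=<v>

d^2_{0,-1}(β=2.5271) via Wigner's sum:
With c≡cos(β/2)=0.302435 and s≡sin(β/2)=0.953170, N=[2·2·1·6]^{1/2}=4.898979
The bounds max(0,m−m')=0 and min(l+m,l−m')=1 give 2 terms
  k=0: (−1)^1·4.8990/(2)·0.3024^3·0.9532^1 = -0.064587
  k=1: (−1)^2·4.8990/(2)·0.3024^1·0.9532^3 = +0.641533
d^2_{0,-1}(2.5271) = -0.064587 +0.641533 = +0.576946

d=0.5769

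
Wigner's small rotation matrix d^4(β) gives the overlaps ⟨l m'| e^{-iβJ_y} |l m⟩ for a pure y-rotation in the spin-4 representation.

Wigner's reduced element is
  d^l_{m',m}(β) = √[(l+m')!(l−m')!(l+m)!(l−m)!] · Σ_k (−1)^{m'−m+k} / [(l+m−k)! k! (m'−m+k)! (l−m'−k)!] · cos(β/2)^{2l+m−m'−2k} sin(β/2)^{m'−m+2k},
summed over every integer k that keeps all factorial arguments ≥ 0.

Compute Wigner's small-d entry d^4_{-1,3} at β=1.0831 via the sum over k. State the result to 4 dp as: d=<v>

d=0.3942

d^4_{-1,3}(β=1.0831) via Wigner's sum:
With c≡cos(β/2)=0.856911 and s≡sin(β/2)=0.515465, N=[6·120·5040·1]^{1/2}=1904.940944
Admissible k: 4..5 (factorial args all ≥0)
  k=4: (−1)^0·1904.9409/(144)·0.8569^4·0.5155^4 = +0.503567
  k=5: (−1)^1·1904.9409/(240)·0.8569^2·0.5155^6 = -0.109329
d^4_{-1,3}(1.0831) = +0.503567 -0.109329 = +0.394238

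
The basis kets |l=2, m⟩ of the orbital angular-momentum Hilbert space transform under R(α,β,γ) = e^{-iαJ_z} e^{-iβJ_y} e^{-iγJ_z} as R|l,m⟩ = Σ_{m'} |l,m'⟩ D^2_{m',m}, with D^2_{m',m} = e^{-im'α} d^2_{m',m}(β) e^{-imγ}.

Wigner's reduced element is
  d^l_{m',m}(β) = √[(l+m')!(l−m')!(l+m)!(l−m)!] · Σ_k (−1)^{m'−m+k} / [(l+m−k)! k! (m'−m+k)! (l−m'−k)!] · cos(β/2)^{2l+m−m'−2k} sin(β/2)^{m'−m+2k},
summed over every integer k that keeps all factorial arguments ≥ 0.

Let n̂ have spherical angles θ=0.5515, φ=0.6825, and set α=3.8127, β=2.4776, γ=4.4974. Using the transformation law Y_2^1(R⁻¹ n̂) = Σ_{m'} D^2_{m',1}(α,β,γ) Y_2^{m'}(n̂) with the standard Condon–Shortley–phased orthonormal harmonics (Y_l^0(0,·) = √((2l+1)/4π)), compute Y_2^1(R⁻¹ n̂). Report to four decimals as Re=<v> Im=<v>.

Re=0.0229 Im=-0.0832

Need the full column D^2_{m',1} for m'=−2..2 at α=3.8127, β=2.4776, γ=4.4974.
cos(β/2)=0.325931, sin(β/2)=0.945394
d^2_{-2,1}: single k=3 term ⇒ +0.550800;  D = -0.550749+0.007487i
d^2_{-1,1}: k∈[2..3] ⇒ +0.284838 -0.798823 = -0.513985;  D = -0.398137+0.325065i
d^2_{0,1}: k∈[1..2] ⇒ +0.080180 -0.674589 = -0.594409;  D = +0.126809-0.580725i
d^2_{1,1}: k∈[0..1] ⇒ +0.011285 -0.284838 = -0.273553;  D = +0.120491+0.245587i
d^2_{2,1}: single k=0 term ⇒ -0.065467;  D = -0.059131-0.028096i
Y_2^{m'}(θ=0.5515,φ=0.6825) and Σ D·Y over m':
  (-0.5507+0.0075i)·(+0.0217-0.1038i)  (-0.3981+0.3251i)·(+0.2675-0.2175i)  (+0.1268-0.5807i)·(+0.3710+0.0000i)  (+0.1205+0.2456i)·(-0.2675-0.2175i)  (-0.0591-0.0281i)·(+0.0217+0.1038i)
Y_2^1(R⁻¹ n̂) = +0.022865-0.083232i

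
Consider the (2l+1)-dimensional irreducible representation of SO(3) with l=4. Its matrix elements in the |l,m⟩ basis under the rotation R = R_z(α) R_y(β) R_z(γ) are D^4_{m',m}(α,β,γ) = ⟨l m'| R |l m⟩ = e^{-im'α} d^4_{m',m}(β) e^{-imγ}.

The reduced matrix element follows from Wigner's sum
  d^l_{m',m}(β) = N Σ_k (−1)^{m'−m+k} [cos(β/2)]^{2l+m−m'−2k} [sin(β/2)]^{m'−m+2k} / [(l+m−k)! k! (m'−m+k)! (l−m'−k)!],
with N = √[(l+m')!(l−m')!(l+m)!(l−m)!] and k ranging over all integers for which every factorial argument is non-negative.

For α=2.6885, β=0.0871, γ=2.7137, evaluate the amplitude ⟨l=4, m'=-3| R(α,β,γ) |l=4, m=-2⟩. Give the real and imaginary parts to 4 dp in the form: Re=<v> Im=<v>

Re=0.0966 Im=0.1286

D^4_{-3,-2}(2.6885,0.0871,2.7137) = e^{-i·-3·2.6885}·d^4_{-3,-2}(0.0871)·e^{-i·-2·2.7137}. Compute d first:
With c≡cos(β/2)=0.999052 and s≡sin(β/2)=0.043536, N=[1·5040·2·720]^{1/2}=2693.993318
k∈{1,2} keeps every argument non-negative
  k=1: (−1)^0·2693.9933/(720)·0.9991^7·0.0435^1 = +0.161820
  k=2: (−1)^1·2693.9933/(240)·0.9991^5·0.0435^3 = -0.000922
d^4_{-3,-2}(0.0871) = +0.161820 -0.000922 = +0.160898
Phases: e^{-i·(-3)·2.6885}=-0.209945+0.977713i, e^{-i·(-2)·2.7137}=+0.655626-0.755086i ⇒ D=+0.096637+0.128644i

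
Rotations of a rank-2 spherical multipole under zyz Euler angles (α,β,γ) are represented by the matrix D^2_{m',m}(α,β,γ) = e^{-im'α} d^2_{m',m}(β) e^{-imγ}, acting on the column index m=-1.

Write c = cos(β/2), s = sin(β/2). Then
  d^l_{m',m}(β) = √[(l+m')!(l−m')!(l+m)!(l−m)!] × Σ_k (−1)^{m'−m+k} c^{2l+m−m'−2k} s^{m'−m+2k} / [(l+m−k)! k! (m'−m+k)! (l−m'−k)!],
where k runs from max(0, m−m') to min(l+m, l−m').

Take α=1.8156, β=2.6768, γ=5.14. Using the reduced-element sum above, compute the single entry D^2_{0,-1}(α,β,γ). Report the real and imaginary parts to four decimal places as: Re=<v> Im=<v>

First d^2_{0,-1}(β=2.6768), then the phase factors e^{-i(0)α} and e^{-i(-1)γ}:
c=cos(2.6768/2)=0.230310, s=sin(2.6768/2)=0.973117; N=√[2·2·1·6]=4.898979
k: max(0,(-1)−(0))=0 … min(2+(-1),2−(0))=1
  k=0: (−1)^1·4.8990/(2)·0.2303^3·0.9731^1 = -0.029119
  k=1: (−1)^2·4.8990/(2)·0.2303^1·0.9731^3 = +0.519857
d^2_{0,-1}(2.6768) = -0.029119 +0.519857 = +0.490738
D = (+1.000000+0.000000i)·(+0.490738)·(+0.414698-0.909959i) = +0.203508-0.446552i

Re=0.2035 Im=-0.4466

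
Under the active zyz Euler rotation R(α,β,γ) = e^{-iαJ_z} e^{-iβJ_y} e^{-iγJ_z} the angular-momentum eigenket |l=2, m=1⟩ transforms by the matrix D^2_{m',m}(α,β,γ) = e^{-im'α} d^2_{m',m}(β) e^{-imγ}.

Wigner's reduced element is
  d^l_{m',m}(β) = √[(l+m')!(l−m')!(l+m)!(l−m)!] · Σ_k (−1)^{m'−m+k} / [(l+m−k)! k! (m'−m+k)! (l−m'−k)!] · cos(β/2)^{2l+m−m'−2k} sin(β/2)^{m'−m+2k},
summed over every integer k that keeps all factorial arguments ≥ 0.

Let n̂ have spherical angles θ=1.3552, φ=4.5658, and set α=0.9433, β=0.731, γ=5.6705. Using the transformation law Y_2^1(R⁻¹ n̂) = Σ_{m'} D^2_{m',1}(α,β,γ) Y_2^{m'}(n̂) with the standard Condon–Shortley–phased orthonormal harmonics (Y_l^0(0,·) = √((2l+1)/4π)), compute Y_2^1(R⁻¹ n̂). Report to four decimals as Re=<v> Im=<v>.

Re=-0.1244 Im=-0.2662

Need the full column D^2_{m',1} for m'=−2..2 at α=0.9433, β=0.731, γ=5.6705.
cos(β/2)=0.933945, sin(β/2)=0.357416
d^2_{-2,1}: single k=3 term ⇒ +0.085285;  D = -0.068289+0.051090i
d^2_{-1,1}: k∈[2..3] ⇒ +0.334282 -0.016319 = +0.317963;  D = +0.004709+0.317928i
d^2_{0,1}: k∈[1..2] ⇒ +0.713205 -0.104453 = +0.608752;  D = +0.498024+0.350073i
d^2_{1,1}: k∈[0..1] ⇒ +0.760826 -0.334282 = +0.426544;  D = +0.403444-0.138467i
d^2_{2,1}: single k=0 term ⇒ -0.582329;  D = -0.170354+0.556854i
Y_2^{m'}(θ=1.3552,φ=4.5658) and Σ D·Y over m':
  (-0.0683+0.0511i)·(-0.3529-0.1065i)  (+0.0047+0.3179i)·(-0.0236+0.1597i)  (+0.4980+0.3501i)·(-0.2721+0.0000i)  (+0.4034-0.1385i)·(+0.0236+0.1597i)  (-0.1704+0.5569i)·(-0.3529+0.1065i)
Y_2^1(R⁻¹ n̂) = -0.124432-0.266222i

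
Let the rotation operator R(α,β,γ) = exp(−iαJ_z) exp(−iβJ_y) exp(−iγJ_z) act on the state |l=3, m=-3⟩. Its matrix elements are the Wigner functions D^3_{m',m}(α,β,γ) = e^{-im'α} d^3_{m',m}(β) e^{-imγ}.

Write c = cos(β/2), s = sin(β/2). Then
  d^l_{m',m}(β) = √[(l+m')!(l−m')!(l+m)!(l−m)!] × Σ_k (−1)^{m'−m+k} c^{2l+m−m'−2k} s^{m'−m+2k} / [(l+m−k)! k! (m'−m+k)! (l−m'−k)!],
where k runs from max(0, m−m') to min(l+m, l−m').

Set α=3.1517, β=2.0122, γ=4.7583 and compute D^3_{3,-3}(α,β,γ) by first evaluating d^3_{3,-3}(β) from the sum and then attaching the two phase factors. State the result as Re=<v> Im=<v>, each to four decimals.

Re=0.0390 Im=-0.3613

Split into d^3_{3,-3}(β=2.0122) × two z-phases.
With c≡cos(β/2)=0.535159 and s≡sin(β/2)=0.844751, N=[720·1·1·720]^{1/2}=720.000000
The bounds max(0,m−m')=0 and min(l+m,l−m')=0 give 1 term
  k=0: (−1)^6·720.0000/(720)·0.5352^0·0.8448^6 = +0.363390
d^3_{3,-3}(2.0122) = +0.363390
D = (-0.999540+0.030317i)·(+0.363390)·(-0.137298+0.990530i) = +0.038957-0.361296i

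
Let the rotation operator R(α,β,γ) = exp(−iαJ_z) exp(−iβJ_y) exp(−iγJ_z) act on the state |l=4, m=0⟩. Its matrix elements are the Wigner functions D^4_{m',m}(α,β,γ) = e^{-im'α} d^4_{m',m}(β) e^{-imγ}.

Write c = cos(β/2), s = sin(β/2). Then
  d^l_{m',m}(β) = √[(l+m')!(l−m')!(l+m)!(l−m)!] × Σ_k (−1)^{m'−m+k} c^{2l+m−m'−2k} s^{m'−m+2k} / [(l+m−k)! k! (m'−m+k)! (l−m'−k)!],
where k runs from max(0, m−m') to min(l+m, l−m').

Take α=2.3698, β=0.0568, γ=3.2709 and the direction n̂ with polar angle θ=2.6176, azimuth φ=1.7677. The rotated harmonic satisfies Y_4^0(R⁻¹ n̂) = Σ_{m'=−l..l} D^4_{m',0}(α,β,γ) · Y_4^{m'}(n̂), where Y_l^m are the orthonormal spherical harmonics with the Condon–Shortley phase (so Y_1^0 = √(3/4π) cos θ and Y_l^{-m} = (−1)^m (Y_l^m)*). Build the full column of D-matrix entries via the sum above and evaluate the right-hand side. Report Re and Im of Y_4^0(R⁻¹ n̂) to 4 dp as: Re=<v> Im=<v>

Need the full column D^4_{m',0} for m'=−4..4 at α=2.3698, β=0.0568, γ=3.2709.
cos(β/2)=0.999597, sin(β/2)=0.028396
d^4_{-4,0}: single k=4 term ⇒ +0.000005;  D = -0.000005-0.000000i
d^4_{-3,0}: k∈[3..4] ⇒ +0.000270 -0.000000 = +0.000270;  D = +0.000183+0.000199i
d^4_{-2,0}: k∈[2..4] ⇒ +0.007631 -0.000016 +0.000000 = +0.007615;  D = +0.000207-0.007612i
d^4_{-1,0}: k∈[1..4] ⇒ +0.126634 -0.000613 +0.000000 -0.000000 = +0.126021;  D = -0.090314+0.087890i
d^4_{0,0}: k∈[0..4] ⇒ +0.996779 -0.012870 +0.000023 -0.000000 +0.000000 = +0.983932;  D = +0.983932+0.000000i
d^4_{1,0}: k∈[0..3] ⇒ -0.126634 +0.000613 -0.000000 +0.000000 = -0.126021;  D = +0.090314+0.087890i
d^4_{2,0}: k∈[0..2] ⇒ +0.007631 -0.000016 +0.000000 = +0.007615;  D = +0.000207+0.007612i
d^4_{3,0}: k∈[0..1] ⇒ -0.000270 +0.000000 = -0.000270;  D = -0.000183+0.000199i
d^4_{4,0}: single k=0 term ⇒ +0.000005;  D = -0.000005+0.000000i
Y_4^{m'}(θ=2.6176,φ=1.7677) and Σ D·Y over m':
  (-0.0000-0.0000i)·(+0.0196-0.0197i)  (+0.0002+0.0002i)·(-0.0756-0.1127i)  (+0.0002-0.0076i)·(-0.3285+0.1365i)  (-0.0903+0.0879i)·(+0.0901+0.4517i)  (+0.9839+0.0000i)·(+0.0190+0.0000i)  (+0.0903+0.0879i)·(-0.0901+0.4517i)  (+0.0002+0.0076i)·(-0.3285-0.1365i)  (-0.0002+0.0002i)·(+0.0756-0.1127i)  (-0.0000+0.0000i)·(+0.0196+0.0197i)
Y_4^0(R⁻¹ n̂) = -0.075008+0.000000i

Re=-0.0750 Im=0.0000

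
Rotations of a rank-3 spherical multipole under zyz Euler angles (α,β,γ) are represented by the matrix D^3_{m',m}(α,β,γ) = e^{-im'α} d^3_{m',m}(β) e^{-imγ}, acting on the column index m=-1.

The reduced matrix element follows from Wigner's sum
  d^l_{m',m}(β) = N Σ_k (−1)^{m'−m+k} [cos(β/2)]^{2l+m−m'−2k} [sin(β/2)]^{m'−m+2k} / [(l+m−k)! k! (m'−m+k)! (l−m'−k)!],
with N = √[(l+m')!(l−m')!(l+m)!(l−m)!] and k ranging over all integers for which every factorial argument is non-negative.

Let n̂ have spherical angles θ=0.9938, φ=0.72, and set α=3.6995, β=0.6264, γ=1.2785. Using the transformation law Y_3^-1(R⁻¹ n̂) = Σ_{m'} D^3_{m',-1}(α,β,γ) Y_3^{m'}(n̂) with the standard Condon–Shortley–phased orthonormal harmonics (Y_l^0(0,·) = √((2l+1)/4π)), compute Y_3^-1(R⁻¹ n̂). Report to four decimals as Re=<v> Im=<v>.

Need the full column D^3_{m',-1} for m'=−3..3 at α=3.6995, β=0.6264, γ=1.2785.
cos(β/2)=0.951353, sin(β/2)=0.308105
d^3_{-3,-1}: single k=2 term ⇒ +0.301167;  D = +0.295783-0.056692i
d^3_{-2,-1}: k∈[1..2] ⇒ +0.759286 -0.159275 = +0.600011;  D = -0.440133+0.407794i
d^3_{-1,-1}: k∈[0..2] ⇒ +0.741394 -0.622088 +0.048936 = +0.168241;  D = +0.044163-0.162341i
d^3_{0,-1}: k∈[0..2] ⇒ -0.831756 +0.261716 -0.009150 = -0.579190;  D = -0.166895-0.554624i
d^3_{1,-1}: k∈[0..2] ⇒ +0.466566 -0.065248 +0.000855 = +0.402174;  D = -0.302199-0.265366i
d^3_{2,-1}: k∈[0..1] ⇒ -0.159275 +0.008353 = -0.150923;  D = -0.148930-0.024445i
d^3_{3,-1}: single k=0 term ⇒ +0.031588;  D = -0.029153+0.012162i
Y_3^{m'}(θ=0.9938,φ=0.72) and Σ D·Y over m':
  (+0.2958-0.0567i)·(-0.1365-0.2042i)  (-0.4401+0.4078i)·(+0.0511-0.3883i)  (+0.0442-0.1623i)·(+0.0994-0.0871i)  (-0.1669-0.5546i)·(-0.3078+0.0000i)  (-0.3022-0.2654i)·(-0.0994-0.0871i)  (-0.1489-0.0244i)·(+0.0511+0.3883i)  (-0.0292+0.0122i)·(+0.1365-0.2042i)
Y_3^-1(R⁻¹ n̂) = +0.132805+0.291036i

Re=0.1328 Im=0.2910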